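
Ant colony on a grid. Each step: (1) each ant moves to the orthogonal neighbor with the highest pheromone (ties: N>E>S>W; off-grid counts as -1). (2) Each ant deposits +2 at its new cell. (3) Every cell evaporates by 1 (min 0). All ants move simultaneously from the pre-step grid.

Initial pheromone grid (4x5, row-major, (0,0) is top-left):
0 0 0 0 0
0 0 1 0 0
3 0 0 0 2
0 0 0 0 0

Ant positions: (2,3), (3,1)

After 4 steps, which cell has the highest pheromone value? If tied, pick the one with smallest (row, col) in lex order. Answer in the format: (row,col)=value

Step 1: ant0:(2,3)->E->(2,4) | ant1:(3,1)->N->(2,1)
  grid max=3 at (2,4)
Step 2: ant0:(2,4)->N->(1,4) | ant1:(2,1)->W->(2,0)
  grid max=3 at (2,0)
Step 3: ant0:(1,4)->S->(2,4) | ant1:(2,0)->N->(1,0)
  grid max=3 at (2,4)
Step 4: ant0:(2,4)->N->(1,4) | ant1:(1,0)->S->(2,0)
  grid max=3 at (2,0)
Final grid:
  0 0 0 0 0
  0 0 0 0 1
  3 0 0 0 2
  0 0 0 0 0
Max pheromone 3 at (2,0)

Answer: (2,0)=3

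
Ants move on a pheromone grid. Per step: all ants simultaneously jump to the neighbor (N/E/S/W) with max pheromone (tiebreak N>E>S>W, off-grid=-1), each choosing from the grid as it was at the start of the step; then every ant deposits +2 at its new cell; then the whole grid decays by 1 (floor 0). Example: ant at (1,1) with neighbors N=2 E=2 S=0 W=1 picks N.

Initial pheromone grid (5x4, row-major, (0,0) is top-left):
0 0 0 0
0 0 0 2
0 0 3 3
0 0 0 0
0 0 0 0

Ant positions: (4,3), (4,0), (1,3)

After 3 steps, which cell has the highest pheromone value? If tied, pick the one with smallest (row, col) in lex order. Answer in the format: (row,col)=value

Answer: (2,3)=6

Derivation:
Step 1: ant0:(4,3)->N->(3,3) | ant1:(4,0)->N->(3,0) | ant2:(1,3)->S->(2,3)
  grid max=4 at (2,3)
Step 2: ant0:(3,3)->N->(2,3) | ant1:(3,0)->N->(2,0) | ant2:(2,3)->W->(2,2)
  grid max=5 at (2,3)
Step 3: ant0:(2,3)->W->(2,2) | ant1:(2,0)->N->(1,0) | ant2:(2,2)->E->(2,3)
  grid max=6 at (2,3)
Final grid:
  0 0 0 0
  1 0 0 0
  0 0 4 6
  0 0 0 0
  0 0 0 0
Max pheromone 6 at (2,3)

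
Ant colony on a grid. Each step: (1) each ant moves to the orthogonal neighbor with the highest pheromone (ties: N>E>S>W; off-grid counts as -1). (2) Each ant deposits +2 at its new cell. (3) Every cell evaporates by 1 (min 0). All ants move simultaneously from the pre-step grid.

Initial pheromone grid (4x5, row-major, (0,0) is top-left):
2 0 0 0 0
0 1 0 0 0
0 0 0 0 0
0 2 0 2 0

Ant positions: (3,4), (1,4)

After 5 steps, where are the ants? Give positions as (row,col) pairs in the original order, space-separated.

Step 1: ant0:(3,4)->W->(3,3) | ant1:(1,4)->N->(0,4)
  grid max=3 at (3,3)
Step 2: ant0:(3,3)->N->(2,3) | ant1:(0,4)->S->(1,4)
  grid max=2 at (3,3)
Step 3: ant0:(2,3)->S->(3,3) | ant1:(1,4)->N->(0,4)
  grid max=3 at (3,3)
Step 4: ant0:(3,3)->N->(2,3) | ant1:(0,4)->S->(1,4)
  grid max=2 at (3,3)
Step 5: ant0:(2,3)->S->(3,3) | ant1:(1,4)->N->(0,4)
  grid max=3 at (3,3)

(3,3) (0,4)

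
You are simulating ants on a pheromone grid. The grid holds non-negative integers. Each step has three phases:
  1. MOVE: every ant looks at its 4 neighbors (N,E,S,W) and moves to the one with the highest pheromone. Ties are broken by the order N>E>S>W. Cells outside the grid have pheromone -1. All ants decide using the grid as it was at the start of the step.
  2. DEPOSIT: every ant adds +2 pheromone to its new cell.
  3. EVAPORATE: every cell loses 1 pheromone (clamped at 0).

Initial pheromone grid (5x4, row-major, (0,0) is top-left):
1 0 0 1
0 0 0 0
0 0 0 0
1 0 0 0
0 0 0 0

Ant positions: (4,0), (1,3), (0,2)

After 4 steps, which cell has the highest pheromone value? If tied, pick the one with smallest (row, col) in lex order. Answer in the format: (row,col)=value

Answer: (0,3)=5

Derivation:
Step 1: ant0:(4,0)->N->(3,0) | ant1:(1,3)->N->(0,3) | ant2:(0,2)->E->(0,3)
  grid max=4 at (0,3)
Step 2: ant0:(3,0)->N->(2,0) | ant1:(0,3)->S->(1,3) | ant2:(0,3)->S->(1,3)
  grid max=3 at (0,3)
Step 3: ant0:(2,0)->S->(3,0) | ant1:(1,3)->N->(0,3) | ant2:(1,3)->N->(0,3)
  grid max=6 at (0,3)
Step 4: ant0:(3,0)->N->(2,0) | ant1:(0,3)->S->(1,3) | ant2:(0,3)->S->(1,3)
  grid max=5 at (0,3)
Final grid:
  0 0 0 5
  0 0 0 5
  1 0 0 0
  1 0 0 0
  0 0 0 0
Max pheromone 5 at (0,3)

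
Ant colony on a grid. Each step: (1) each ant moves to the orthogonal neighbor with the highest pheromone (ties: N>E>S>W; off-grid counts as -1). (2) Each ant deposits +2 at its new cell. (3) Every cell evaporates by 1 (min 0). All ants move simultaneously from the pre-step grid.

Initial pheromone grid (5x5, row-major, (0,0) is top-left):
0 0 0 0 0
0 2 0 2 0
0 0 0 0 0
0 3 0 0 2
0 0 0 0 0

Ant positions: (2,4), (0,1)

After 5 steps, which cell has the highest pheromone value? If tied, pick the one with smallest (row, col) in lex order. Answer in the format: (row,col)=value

Answer: (1,1)=3

Derivation:
Step 1: ant0:(2,4)->S->(3,4) | ant1:(0,1)->S->(1,1)
  grid max=3 at (1,1)
Step 2: ant0:(3,4)->N->(2,4) | ant1:(1,1)->N->(0,1)
  grid max=2 at (1,1)
Step 3: ant0:(2,4)->S->(3,4) | ant1:(0,1)->S->(1,1)
  grid max=3 at (1,1)
Step 4: ant0:(3,4)->N->(2,4) | ant1:(1,1)->N->(0,1)
  grid max=2 at (1,1)
Step 5: ant0:(2,4)->S->(3,4) | ant1:(0,1)->S->(1,1)
  grid max=3 at (1,1)
Final grid:
  0 0 0 0 0
  0 3 0 0 0
  0 0 0 0 0
  0 0 0 0 3
  0 0 0 0 0
Max pheromone 3 at (1,1)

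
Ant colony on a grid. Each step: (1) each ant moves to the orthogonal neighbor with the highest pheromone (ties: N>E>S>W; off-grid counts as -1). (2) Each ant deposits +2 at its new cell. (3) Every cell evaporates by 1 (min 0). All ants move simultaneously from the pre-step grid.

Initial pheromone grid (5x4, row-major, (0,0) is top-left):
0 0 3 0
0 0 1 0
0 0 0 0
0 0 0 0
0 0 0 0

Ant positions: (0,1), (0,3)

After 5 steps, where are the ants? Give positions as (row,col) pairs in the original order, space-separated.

Step 1: ant0:(0,1)->E->(0,2) | ant1:(0,3)->W->(0,2)
  grid max=6 at (0,2)
Step 2: ant0:(0,2)->E->(0,3) | ant1:(0,2)->E->(0,3)
  grid max=5 at (0,2)
Step 3: ant0:(0,3)->W->(0,2) | ant1:(0,3)->W->(0,2)
  grid max=8 at (0,2)
Step 4: ant0:(0,2)->E->(0,3) | ant1:(0,2)->E->(0,3)
  grid max=7 at (0,2)
Step 5: ant0:(0,3)->W->(0,2) | ant1:(0,3)->W->(0,2)
  grid max=10 at (0,2)

(0,2) (0,2)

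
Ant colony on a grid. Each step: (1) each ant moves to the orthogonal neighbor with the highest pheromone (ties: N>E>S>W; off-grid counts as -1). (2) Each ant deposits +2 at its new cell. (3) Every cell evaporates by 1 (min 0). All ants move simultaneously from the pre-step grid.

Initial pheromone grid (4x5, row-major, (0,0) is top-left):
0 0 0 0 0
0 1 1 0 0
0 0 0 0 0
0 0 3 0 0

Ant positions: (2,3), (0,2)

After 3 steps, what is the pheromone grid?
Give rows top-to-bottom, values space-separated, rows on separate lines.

After step 1: ants at (1,3),(1,2)
  0 0 0 0 0
  0 0 2 1 0
  0 0 0 0 0
  0 0 2 0 0
After step 2: ants at (1,2),(1,3)
  0 0 0 0 0
  0 0 3 2 0
  0 0 0 0 0
  0 0 1 0 0
After step 3: ants at (1,3),(1,2)
  0 0 0 0 0
  0 0 4 3 0
  0 0 0 0 0
  0 0 0 0 0

0 0 0 0 0
0 0 4 3 0
0 0 0 0 0
0 0 0 0 0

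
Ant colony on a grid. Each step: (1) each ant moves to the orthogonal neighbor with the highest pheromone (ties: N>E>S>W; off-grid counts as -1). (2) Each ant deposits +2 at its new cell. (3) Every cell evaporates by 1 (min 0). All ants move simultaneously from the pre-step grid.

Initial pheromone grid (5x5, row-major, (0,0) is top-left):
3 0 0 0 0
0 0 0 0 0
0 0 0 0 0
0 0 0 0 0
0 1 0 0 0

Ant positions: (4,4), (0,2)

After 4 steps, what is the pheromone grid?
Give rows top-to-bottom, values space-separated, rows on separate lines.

After step 1: ants at (3,4),(0,3)
  2 0 0 1 0
  0 0 0 0 0
  0 0 0 0 0
  0 0 0 0 1
  0 0 0 0 0
After step 2: ants at (2,4),(0,4)
  1 0 0 0 1
  0 0 0 0 0
  0 0 0 0 1
  0 0 0 0 0
  0 0 0 0 0
After step 3: ants at (1,4),(1,4)
  0 0 0 0 0
  0 0 0 0 3
  0 0 0 0 0
  0 0 0 0 0
  0 0 0 0 0
After step 4: ants at (0,4),(0,4)
  0 0 0 0 3
  0 0 0 0 2
  0 0 0 0 0
  0 0 0 0 0
  0 0 0 0 0

0 0 0 0 3
0 0 0 0 2
0 0 0 0 0
0 0 0 0 0
0 0 0 0 0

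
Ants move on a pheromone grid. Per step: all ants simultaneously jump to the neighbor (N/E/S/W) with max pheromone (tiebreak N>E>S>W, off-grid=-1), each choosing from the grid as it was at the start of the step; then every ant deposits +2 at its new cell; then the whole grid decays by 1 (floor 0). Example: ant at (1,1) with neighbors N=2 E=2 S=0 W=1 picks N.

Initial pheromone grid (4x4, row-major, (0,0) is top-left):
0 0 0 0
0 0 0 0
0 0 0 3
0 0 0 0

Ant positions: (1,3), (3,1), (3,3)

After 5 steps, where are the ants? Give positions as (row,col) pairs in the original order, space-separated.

Step 1: ant0:(1,3)->S->(2,3) | ant1:(3,1)->N->(2,1) | ant2:(3,3)->N->(2,3)
  grid max=6 at (2,3)
Step 2: ant0:(2,3)->N->(1,3) | ant1:(2,1)->N->(1,1) | ant2:(2,3)->N->(1,3)
  grid max=5 at (2,3)
Step 3: ant0:(1,3)->S->(2,3) | ant1:(1,1)->N->(0,1) | ant2:(1,3)->S->(2,3)
  grid max=8 at (2,3)
Step 4: ant0:(2,3)->N->(1,3) | ant1:(0,1)->E->(0,2) | ant2:(2,3)->N->(1,3)
  grid max=7 at (2,3)
Step 5: ant0:(1,3)->S->(2,3) | ant1:(0,2)->E->(0,3) | ant2:(1,3)->S->(2,3)
  grid max=10 at (2,3)

(2,3) (0,3) (2,3)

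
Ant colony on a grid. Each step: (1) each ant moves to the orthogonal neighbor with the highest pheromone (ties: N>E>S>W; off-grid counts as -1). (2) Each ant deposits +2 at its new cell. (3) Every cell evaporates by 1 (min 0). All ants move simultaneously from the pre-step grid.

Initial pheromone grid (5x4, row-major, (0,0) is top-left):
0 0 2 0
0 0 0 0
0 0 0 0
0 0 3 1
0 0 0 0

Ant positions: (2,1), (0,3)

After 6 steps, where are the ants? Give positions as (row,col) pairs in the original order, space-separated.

Step 1: ant0:(2,1)->N->(1,1) | ant1:(0,3)->W->(0,2)
  grid max=3 at (0,2)
Step 2: ant0:(1,1)->N->(0,1) | ant1:(0,2)->E->(0,3)
  grid max=2 at (0,2)
Step 3: ant0:(0,1)->E->(0,2) | ant1:(0,3)->W->(0,2)
  grid max=5 at (0,2)
Step 4: ant0:(0,2)->E->(0,3) | ant1:(0,2)->E->(0,3)
  grid max=4 at (0,2)
Step 5: ant0:(0,3)->W->(0,2) | ant1:(0,3)->W->(0,2)
  grid max=7 at (0,2)
Step 6: ant0:(0,2)->E->(0,3) | ant1:(0,2)->E->(0,3)
  grid max=6 at (0,2)

(0,3) (0,3)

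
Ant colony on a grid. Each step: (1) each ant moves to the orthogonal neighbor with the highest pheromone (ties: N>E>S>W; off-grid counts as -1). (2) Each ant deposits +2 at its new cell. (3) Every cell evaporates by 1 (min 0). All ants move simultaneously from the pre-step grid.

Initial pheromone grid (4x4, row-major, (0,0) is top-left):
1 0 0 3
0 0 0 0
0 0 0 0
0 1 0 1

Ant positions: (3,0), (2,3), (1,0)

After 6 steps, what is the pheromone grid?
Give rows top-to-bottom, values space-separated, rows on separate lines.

After step 1: ants at (3,1),(3,3),(0,0)
  2 0 0 2
  0 0 0 0
  0 0 0 0
  0 2 0 2
After step 2: ants at (2,1),(2,3),(0,1)
  1 1 0 1
  0 0 0 0
  0 1 0 1
  0 1 0 1
After step 3: ants at (3,1),(3,3),(0,0)
  2 0 0 0
  0 0 0 0
  0 0 0 0
  0 2 0 2
After step 4: ants at (2,1),(2,3),(0,1)
  1 1 0 0
  0 0 0 0
  0 1 0 1
  0 1 0 1
After step 5: ants at (3,1),(3,3),(0,0)
  2 0 0 0
  0 0 0 0
  0 0 0 0
  0 2 0 2
After step 6: ants at (2,1),(2,3),(0,1)
  1 1 0 0
  0 0 0 0
  0 1 0 1
  0 1 0 1

1 1 0 0
0 0 0 0
0 1 0 1
0 1 0 1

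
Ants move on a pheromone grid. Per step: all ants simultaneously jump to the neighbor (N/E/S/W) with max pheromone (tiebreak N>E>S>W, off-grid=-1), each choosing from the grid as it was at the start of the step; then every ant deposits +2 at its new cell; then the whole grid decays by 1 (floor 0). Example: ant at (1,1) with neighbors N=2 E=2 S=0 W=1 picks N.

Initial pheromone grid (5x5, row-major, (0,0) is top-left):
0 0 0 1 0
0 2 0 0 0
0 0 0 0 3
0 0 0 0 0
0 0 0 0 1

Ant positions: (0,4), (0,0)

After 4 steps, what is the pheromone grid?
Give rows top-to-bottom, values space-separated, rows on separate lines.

After step 1: ants at (0,3),(0,1)
  0 1 0 2 0
  0 1 0 0 0
  0 0 0 0 2
  0 0 0 0 0
  0 0 0 0 0
After step 2: ants at (0,4),(1,1)
  0 0 0 1 1
  0 2 0 0 0
  0 0 0 0 1
  0 0 0 0 0
  0 0 0 0 0
After step 3: ants at (0,3),(0,1)
  0 1 0 2 0
  0 1 0 0 0
  0 0 0 0 0
  0 0 0 0 0
  0 0 0 0 0
After step 4: ants at (0,4),(1,1)
  0 0 0 1 1
  0 2 0 0 0
  0 0 0 0 0
  0 0 0 0 0
  0 0 0 0 0

0 0 0 1 1
0 2 0 0 0
0 0 0 0 0
0 0 0 0 0
0 0 0 0 0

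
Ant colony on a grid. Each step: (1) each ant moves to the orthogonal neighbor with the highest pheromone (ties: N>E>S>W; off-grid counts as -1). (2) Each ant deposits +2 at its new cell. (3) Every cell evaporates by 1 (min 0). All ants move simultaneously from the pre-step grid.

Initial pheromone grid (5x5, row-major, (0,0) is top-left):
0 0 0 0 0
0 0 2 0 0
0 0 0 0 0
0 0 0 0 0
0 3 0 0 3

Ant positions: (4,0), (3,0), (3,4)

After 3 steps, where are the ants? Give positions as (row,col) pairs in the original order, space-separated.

Step 1: ant0:(4,0)->E->(4,1) | ant1:(3,0)->N->(2,0) | ant2:(3,4)->S->(4,4)
  grid max=4 at (4,1)
Step 2: ant0:(4,1)->N->(3,1) | ant1:(2,0)->N->(1,0) | ant2:(4,4)->N->(3,4)
  grid max=3 at (4,1)
Step 3: ant0:(3,1)->S->(4,1) | ant1:(1,0)->N->(0,0) | ant2:(3,4)->S->(4,4)
  grid max=4 at (4,1)

(4,1) (0,0) (4,4)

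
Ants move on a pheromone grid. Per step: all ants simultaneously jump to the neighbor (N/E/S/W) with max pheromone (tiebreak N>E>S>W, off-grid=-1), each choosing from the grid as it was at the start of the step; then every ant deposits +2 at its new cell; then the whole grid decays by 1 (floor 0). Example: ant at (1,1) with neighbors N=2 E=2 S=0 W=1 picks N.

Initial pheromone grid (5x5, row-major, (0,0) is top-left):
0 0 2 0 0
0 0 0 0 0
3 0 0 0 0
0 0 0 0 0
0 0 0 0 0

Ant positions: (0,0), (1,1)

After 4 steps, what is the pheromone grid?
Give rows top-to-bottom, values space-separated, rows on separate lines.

After step 1: ants at (0,1),(0,1)
  0 3 1 0 0
  0 0 0 0 0
  2 0 0 0 0
  0 0 0 0 0
  0 0 0 0 0
After step 2: ants at (0,2),(0,2)
  0 2 4 0 0
  0 0 0 0 0
  1 0 0 0 0
  0 0 0 0 0
  0 0 0 0 0
After step 3: ants at (0,1),(0,1)
  0 5 3 0 0
  0 0 0 0 0
  0 0 0 0 0
  0 0 0 0 0
  0 0 0 0 0
After step 4: ants at (0,2),(0,2)
  0 4 6 0 0
  0 0 0 0 0
  0 0 0 0 0
  0 0 0 0 0
  0 0 0 0 0

0 4 6 0 0
0 0 0 0 0
0 0 0 0 0
0 0 0 0 0
0 0 0 0 0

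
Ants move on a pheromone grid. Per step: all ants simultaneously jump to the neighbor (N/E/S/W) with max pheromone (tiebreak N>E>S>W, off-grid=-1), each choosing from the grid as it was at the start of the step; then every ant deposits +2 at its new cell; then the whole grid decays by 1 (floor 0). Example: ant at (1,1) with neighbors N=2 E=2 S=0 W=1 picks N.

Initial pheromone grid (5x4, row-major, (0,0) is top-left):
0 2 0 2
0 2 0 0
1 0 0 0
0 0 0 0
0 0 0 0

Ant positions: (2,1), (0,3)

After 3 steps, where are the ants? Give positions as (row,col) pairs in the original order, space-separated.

Step 1: ant0:(2,1)->N->(1,1) | ant1:(0,3)->S->(1,3)
  grid max=3 at (1,1)
Step 2: ant0:(1,1)->N->(0,1) | ant1:(1,3)->N->(0,3)
  grid max=2 at (0,1)
Step 3: ant0:(0,1)->S->(1,1) | ant1:(0,3)->S->(1,3)
  grid max=3 at (1,1)

(1,1) (1,3)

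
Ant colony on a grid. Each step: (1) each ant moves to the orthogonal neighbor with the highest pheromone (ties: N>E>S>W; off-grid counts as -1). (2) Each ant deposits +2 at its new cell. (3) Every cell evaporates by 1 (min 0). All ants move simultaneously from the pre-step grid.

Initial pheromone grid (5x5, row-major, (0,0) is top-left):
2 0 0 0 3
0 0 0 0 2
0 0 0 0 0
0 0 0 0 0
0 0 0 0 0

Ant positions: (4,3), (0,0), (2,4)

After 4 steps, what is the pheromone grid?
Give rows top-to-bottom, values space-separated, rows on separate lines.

After step 1: ants at (3,3),(0,1),(1,4)
  1 1 0 0 2
  0 0 0 0 3
  0 0 0 0 0
  0 0 0 1 0
  0 0 0 0 0
After step 2: ants at (2,3),(0,0),(0,4)
  2 0 0 0 3
  0 0 0 0 2
  0 0 0 1 0
  0 0 0 0 0
  0 0 0 0 0
After step 3: ants at (1,3),(0,1),(1,4)
  1 1 0 0 2
  0 0 0 1 3
  0 0 0 0 0
  0 0 0 0 0
  0 0 0 0 0
After step 4: ants at (1,4),(0,0),(0,4)
  2 0 0 0 3
  0 0 0 0 4
  0 0 0 0 0
  0 0 0 0 0
  0 0 0 0 0

2 0 0 0 3
0 0 0 0 4
0 0 0 0 0
0 0 0 0 0
0 0 0 0 0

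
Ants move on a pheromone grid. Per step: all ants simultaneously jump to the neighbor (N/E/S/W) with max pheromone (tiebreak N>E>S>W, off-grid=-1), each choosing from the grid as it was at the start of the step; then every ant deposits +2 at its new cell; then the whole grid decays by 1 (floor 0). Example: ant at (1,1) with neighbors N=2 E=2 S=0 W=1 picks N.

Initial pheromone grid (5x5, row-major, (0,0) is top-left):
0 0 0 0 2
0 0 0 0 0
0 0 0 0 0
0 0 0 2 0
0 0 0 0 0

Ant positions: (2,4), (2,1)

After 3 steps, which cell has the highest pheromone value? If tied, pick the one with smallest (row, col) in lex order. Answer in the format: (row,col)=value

Step 1: ant0:(2,4)->N->(1,4) | ant1:(2,1)->N->(1,1)
  grid max=1 at (0,4)
Step 2: ant0:(1,4)->N->(0,4) | ant1:(1,1)->N->(0,1)
  grid max=2 at (0,4)
Step 3: ant0:(0,4)->S->(1,4) | ant1:(0,1)->E->(0,2)
  grid max=1 at (0,2)
Final grid:
  0 0 1 0 1
  0 0 0 0 1
  0 0 0 0 0
  0 0 0 0 0
  0 0 0 0 0
Max pheromone 1 at (0,2)

Answer: (0,2)=1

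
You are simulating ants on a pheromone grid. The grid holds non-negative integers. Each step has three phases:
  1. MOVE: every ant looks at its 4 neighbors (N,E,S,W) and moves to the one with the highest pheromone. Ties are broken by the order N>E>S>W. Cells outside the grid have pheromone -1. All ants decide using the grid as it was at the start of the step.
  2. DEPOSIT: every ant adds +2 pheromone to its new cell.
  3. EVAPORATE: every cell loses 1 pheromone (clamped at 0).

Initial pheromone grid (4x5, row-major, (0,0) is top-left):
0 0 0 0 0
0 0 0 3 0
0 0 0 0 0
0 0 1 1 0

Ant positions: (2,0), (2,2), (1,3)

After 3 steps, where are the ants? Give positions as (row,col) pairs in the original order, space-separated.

Step 1: ant0:(2,0)->N->(1,0) | ant1:(2,2)->S->(3,2) | ant2:(1,3)->N->(0,3)
  grid max=2 at (1,3)
Step 2: ant0:(1,0)->N->(0,0) | ant1:(3,2)->N->(2,2) | ant2:(0,3)->S->(1,3)
  grid max=3 at (1,3)
Step 3: ant0:(0,0)->E->(0,1) | ant1:(2,2)->S->(3,2) | ant2:(1,3)->N->(0,3)
  grid max=2 at (1,3)

(0,1) (3,2) (0,3)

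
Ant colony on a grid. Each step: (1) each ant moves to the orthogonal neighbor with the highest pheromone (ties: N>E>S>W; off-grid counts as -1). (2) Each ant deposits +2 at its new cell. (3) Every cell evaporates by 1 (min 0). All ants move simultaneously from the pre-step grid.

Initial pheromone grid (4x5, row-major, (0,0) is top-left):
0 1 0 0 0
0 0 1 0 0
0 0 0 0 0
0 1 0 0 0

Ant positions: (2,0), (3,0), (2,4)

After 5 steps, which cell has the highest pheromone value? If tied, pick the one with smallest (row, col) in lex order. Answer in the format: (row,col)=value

Answer: (3,1)=2

Derivation:
Step 1: ant0:(2,0)->N->(1,0) | ant1:(3,0)->E->(3,1) | ant2:(2,4)->N->(1,4)
  grid max=2 at (3,1)
Step 2: ant0:(1,0)->N->(0,0) | ant1:(3,1)->N->(2,1) | ant2:(1,4)->N->(0,4)
  grid max=1 at (0,0)
Step 3: ant0:(0,0)->E->(0,1) | ant1:(2,1)->S->(3,1) | ant2:(0,4)->S->(1,4)
  grid max=2 at (3,1)
Step 4: ant0:(0,1)->E->(0,2) | ant1:(3,1)->N->(2,1) | ant2:(1,4)->N->(0,4)
  grid max=1 at (0,2)
Step 5: ant0:(0,2)->E->(0,3) | ant1:(2,1)->S->(3,1) | ant2:(0,4)->S->(1,4)
  grid max=2 at (3,1)
Final grid:
  0 0 0 1 0
  0 0 0 0 1
  0 0 0 0 0
  0 2 0 0 0
Max pheromone 2 at (3,1)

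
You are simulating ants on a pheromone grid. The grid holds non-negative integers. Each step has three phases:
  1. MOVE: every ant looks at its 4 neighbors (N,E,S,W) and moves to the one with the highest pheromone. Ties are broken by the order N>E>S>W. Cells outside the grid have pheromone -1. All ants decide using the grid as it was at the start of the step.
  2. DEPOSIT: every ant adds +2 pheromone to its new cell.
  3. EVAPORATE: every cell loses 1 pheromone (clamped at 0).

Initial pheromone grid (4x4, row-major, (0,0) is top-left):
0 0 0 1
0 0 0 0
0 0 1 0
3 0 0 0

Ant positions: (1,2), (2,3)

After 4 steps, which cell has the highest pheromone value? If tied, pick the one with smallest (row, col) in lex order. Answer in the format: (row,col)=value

Step 1: ant0:(1,2)->S->(2,2) | ant1:(2,3)->W->(2,2)
  grid max=4 at (2,2)
Step 2: ant0:(2,2)->N->(1,2) | ant1:(2,2)->N->(1,2)
  grid max=3 at (1,2)
Step 3: ant0:(1,2)->S->(2,2) | ant1:(1,2)->S->(2,2)
  grid max=6 at (2,2)
Step 4: ant0:(2,2)->N->(1,2) | ant1:(2,2)->N->(1,2)
  grid max=5 at (1,2)
Final grid:
  0 0 0 0
  0 0 5 0
  0 0 5 0
  0 0 0 0
Max pheromone 5 at (1,2)

Answer: (1,2)=5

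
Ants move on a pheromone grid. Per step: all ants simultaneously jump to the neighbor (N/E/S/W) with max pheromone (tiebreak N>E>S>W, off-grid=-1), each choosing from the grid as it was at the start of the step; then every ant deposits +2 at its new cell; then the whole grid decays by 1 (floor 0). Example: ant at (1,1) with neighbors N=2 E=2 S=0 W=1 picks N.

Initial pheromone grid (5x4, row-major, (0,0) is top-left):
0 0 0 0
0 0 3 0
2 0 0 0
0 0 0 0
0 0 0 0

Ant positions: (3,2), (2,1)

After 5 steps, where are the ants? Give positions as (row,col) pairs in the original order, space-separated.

Step 1: ant0:(3,2)->N->(2,2) | ant1:(2,1)->W->(2,0)
  grid max=3 at (2,0)
Step 2: ant0:(2,2)->N->(1,2) | ant1:(2,0)->N->(1,0)
  grid max=3 at (1,2)
Step 3: ant0:(1,2)->N->(0,2) | ant1:(1,0)->S->(2,0)
  grid max=3 at (2,0)
Step 4: ant0:(0,2)->S->(1,2) | ant1:(2,0)->N->(1,0)
  grid max=3 at (1,2)
Step 5: ant0:(1,2)->N->(0,2) | ant1:(1,0)->S->(2,0)
  grid max=3 at (2,0)

(0,2) (2,0)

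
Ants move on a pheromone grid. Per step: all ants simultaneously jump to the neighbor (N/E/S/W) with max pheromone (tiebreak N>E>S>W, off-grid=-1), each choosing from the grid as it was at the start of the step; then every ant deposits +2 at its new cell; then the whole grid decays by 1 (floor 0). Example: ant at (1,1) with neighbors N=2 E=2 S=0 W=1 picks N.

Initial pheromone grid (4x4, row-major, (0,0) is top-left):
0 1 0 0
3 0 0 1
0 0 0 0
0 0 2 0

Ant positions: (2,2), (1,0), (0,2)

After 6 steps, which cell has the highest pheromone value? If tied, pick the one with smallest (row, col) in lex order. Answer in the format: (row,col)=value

Answer: (0,1)=7

Derivation:
Step 1: ant0:(2,2)->S->(3,2) | ant1:(1,0)->N->(0,0) | ant2:(0,2)->W->(0,1)
  grid max=3 at (3,2)
Step 2: ant0:(3,2)->N->(2,2) | ant1:(0,0)->E->(0,1) | ant2:(0,1)->W->(0,0)
  grid max=3 at (0,1)
Step 3: ant0:(2,2)->S->(3,2) | ant1:(0,1)->W->(0,0) | ant2:(0,0)->E->(0,1)
  grid max=4 at (0,1)
Step 4: ant0:(3,2)->N->(2,2) | ant1:(0,0)->E->(0,1) | ant2:(0,1)->W->(0,0)
  grid max=5 at (0,1)
Step 5: ant0:(2,2)->S->(3,2) | ant1:(0,1)->W->(0,0) | ant2:(0,0)->E->(0,1)
  grid max=6 at (0,1)
Step 6: ant0:(3,2)->N->(2,2) | ant1:(0,0)->E->(0,1) | ant2:(0,1)->W->(0,0)
  grid max=7 at (0,1)
Final grid:
  6 7 0 0
  0 0 0 0
  0 0 1 0
  0 0 2 0
Max pheromone 7 at (0,1)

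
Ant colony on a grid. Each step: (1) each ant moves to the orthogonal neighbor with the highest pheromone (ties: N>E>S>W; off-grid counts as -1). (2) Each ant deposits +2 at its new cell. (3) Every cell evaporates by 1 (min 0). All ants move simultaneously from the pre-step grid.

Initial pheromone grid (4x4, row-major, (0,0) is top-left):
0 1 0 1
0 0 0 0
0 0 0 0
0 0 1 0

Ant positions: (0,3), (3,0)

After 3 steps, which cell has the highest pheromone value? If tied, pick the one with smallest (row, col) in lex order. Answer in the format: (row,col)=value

Answer: (0,0)=1

Derivation:
Step 1: ant0:(0,3)->S->(1,3) | ant1:(3,0)->N->(2,0)
  grid max=1 at (1,3)
Step 2: ant0:(1,3)->N->(0,3) | ant1:(2,0)->N->(1,0)
  grid max=1 at (0,3)
Step 3: ant0:(0,3)->S->(1,3) | ant1:(1,0)->N->(0,0)
  grid max=1 at (0,0)
Final grid:
  1 0 0 0
  0 0 0 1
  0 0 0 0
  0 0 0 0
Max pheromone 1 at (0,0)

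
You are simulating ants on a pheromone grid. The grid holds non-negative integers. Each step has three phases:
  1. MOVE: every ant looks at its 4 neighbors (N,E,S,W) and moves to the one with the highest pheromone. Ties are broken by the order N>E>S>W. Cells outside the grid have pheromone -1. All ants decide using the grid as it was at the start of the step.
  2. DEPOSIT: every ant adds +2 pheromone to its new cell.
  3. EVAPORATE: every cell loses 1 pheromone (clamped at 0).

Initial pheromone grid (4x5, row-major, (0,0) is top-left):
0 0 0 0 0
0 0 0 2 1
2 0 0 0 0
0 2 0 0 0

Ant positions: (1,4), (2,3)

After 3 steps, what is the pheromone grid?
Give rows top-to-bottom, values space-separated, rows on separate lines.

After step 1: ants at (1,3),(1,3)
  0 0 0 0 0
  0 0 0 5 0
  1 0 0 0 0
  0 1 0 0 0
After step 2: ants at (0,3),(0,3)
  0 0 0 3 0
  0 0 0 4 0
  0 0 0 0 0
  0 0 0 0 0
After step 3: ants at (1,3),(1,3)
  0 0 0 2 0
  0 0 0 7 0
  0 0 0 0 0
  0 0 0 0 0

0 0 0 2 0
0 0 0 7 0
0 0 0 0 0
0 0 0 0 0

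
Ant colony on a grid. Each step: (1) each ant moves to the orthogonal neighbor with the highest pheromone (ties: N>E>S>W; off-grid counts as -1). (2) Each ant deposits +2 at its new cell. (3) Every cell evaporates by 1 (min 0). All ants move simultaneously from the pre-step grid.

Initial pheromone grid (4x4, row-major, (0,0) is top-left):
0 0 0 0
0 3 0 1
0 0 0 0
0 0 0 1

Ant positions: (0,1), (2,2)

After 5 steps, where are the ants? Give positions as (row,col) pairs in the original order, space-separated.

Step 1: ant0:(0,1)->S->(1,1) | ant1:(2,2)->N->(1,2)
  grid max=4 at (1,1)
Step 2: ant0:(1,1)->E->(1,2) | ant1:(1,2)->W->(1,1)
  grid max=5 at (1,1)
Step 3: ant0:(1,2)->W->(1,1) | ant1:(1,1)->E->(1,2)
  grid max=6 at (1,1)
Step 4: ant0:(1,1)->E->(1,2) | ant1:(1,2)->W->(1,1)
  grid max=7 at (1,1)
Step 5: ant0:(1,2)->W->(1,1) | ant1:(1,1)->E->(1,2)
  grid max=8 at (1,1)

(1,1) (1,2)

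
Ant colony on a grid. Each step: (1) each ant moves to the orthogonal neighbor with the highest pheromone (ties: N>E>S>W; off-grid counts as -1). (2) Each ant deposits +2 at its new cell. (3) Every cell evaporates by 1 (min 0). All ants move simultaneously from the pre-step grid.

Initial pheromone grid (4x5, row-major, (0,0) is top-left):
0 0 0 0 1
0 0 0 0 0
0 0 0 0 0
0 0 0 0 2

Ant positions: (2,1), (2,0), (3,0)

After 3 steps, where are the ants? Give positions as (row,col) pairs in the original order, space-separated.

Step 1: ant0:(2,1)->N->(1,1) | ant1:(2,0)->N->(1,0) | ant2:(3,0)->N->(2,0)
  grid max=1 at (1,0)
Step 2: ant0:(1,1)->W->(1,0) | ant1:(1,0)->E->(1,1) | ant2:(2,0)->N->(1,0)
  grid max=4 at (1,0)
Step 3: ant0:(1,0)->E->(1,1) | ant1:(1,1)->W->(1,0) | ant2:(1,0)->E->(1,1)
  grid max=5 at (1,0)

(1,1) (1,0) (1,1)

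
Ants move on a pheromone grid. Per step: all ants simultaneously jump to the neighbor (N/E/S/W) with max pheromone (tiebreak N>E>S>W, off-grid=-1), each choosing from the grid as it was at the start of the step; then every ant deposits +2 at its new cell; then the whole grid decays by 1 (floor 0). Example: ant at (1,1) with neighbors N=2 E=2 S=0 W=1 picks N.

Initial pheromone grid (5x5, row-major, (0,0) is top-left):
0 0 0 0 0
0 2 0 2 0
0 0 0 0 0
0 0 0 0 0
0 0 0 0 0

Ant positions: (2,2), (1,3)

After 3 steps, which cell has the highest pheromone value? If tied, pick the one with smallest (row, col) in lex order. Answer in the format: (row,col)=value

Answer: (0,3)=3

Derivation:
Step 1: ant0:(2,2)->N->(1,2) | ant1:(1,3)->N->(0,3)
  grid max=1 at (0,3)
Step 2: ant0:(1,2)->E->(1,3) | ant1:(0,3)->S->(1,3)
  grid max=4 at (1,3)
Step 3: ant0:(1,3)->N->(0,3) | ant1:(1,3)->N->(0,3)
  grid max=3 at (0,3)
Final grid:
  0 0 0 3 0
  0 0 0 3 0
  0 0 0 0 0
  0 0 0 0 0
  0 0 0 0 0
Max pheromone 3 at (0,3)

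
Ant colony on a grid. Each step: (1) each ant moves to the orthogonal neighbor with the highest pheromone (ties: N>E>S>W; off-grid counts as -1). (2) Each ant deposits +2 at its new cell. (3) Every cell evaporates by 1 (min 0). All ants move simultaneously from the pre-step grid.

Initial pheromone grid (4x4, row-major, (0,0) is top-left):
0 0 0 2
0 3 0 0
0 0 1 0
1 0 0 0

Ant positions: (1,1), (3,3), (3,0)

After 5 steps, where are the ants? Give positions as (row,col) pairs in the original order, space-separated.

Step 1: ant0:(1,1)->N->(0,1) | ant1:(3,3)->N->(2,3) | ant2:(3,0)->N->(2,0)
  grid max=2 at (1,1)
Step 2: ant0:(0,1)->S->(1,1) | ant1:(2,3)->N->(1,3) | ant2:(2,0)->N->(1,0)
  grid max=3 at (1,1)
Step 3: ant0:(1,1)->W->(1,0) | ant1:(1,3)->N->(0,3) | ant2:(1,0)->E->(1,1)
  grid max=4 at (1,1)
Step 4: ant0:(1,0)->E->(1,1) | ant1:(0,3)->S->(1,3) | ant2:(1,1)->W->(1,0)
  grid max=5 at (1,1)
Step 5: ant0:(1,1)->W->(1,0) | ant1:(1,3)->N->(0,3) | ant2:(1,0)->E->(1,1)
  grid max=6 at (1,1)

(1,0) (0,3) (1,1)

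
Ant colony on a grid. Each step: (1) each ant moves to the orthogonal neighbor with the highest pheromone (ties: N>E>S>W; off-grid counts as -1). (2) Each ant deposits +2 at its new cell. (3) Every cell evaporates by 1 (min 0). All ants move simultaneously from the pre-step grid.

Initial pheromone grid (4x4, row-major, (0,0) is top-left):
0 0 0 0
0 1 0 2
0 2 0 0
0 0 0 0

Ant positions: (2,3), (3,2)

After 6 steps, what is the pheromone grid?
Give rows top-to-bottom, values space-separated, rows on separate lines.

After step 1: ants at (1,3),(2,2)
  0 0 0 0
  0 0 0 3
  0 1 1 0
  0 0 0 0
After step 2: ants at (0,3),(2,1)
  0 0 0 1
  0 0 0 2
  0 2 0 0
  0 0 0 0
After step 3: ants at (1,3),(1,1)
  0 0 0 0
  0 1 0 3
  0 1 0 0
  0 0 0 0
After step 4: ants at (0,3),(2,1)
  0 0 0 1
  0 0 0 2
  0 2 0 0
  0 0 0 0
After step 5: ants at (1,3),(1,1)
  0 0 0 0
  0 1 0 3
  0 1 0 0
  0 0 0 0
After step 6: ants at (0,3),(2,1)
  0 0 0 1
  0 0 0 2
  0 2 0 0
  0 0 0 0

0 0 0 1
0 0 0 2
0 2 0 0
0 0 0 0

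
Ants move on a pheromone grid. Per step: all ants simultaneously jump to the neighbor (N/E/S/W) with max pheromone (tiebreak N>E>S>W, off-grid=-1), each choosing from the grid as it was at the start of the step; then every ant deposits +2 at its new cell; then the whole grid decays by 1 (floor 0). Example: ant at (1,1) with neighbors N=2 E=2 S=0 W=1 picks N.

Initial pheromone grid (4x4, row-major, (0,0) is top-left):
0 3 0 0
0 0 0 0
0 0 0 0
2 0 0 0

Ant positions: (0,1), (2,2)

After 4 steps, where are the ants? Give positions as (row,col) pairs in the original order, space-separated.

Step 1: ant0:(0,1)->E->(0,2) | ant1:(2,2)->N->(1,2)
  grid max=2 at (0,1)
Step 2: ant0:(0,2)->W->(0,1) | ant1:(1,2)->N->(0,2)
  grid max=3 at (0,1)
Step 3: ant0:(0,1)->E->(0,2) | ant1:(0,2)->W->(0,1)
  grid max=4 at (0,1)
Step 4: ant0:(0,2)->W->(0,1) | ant1:(0,1)->E->(0,2)
  grid max=5 at (0,1)

(0,1) (0,2)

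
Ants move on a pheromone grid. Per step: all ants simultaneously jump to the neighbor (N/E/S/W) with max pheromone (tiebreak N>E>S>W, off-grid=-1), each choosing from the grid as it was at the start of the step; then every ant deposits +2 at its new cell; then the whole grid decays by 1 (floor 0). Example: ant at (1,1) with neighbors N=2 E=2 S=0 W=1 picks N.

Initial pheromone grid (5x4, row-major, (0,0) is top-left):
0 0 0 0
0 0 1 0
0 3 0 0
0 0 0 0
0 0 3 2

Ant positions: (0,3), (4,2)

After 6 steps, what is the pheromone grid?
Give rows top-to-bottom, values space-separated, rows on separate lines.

After step 1: ants at (1,3),(4,3)
  0 0 0 0
  0 0 0 1
  0 2 0 0
  0 0 0 0
  0 0 2 3
After step 2: ants at (0,3),(4,2)
  0 0 0 1
  0 0 0 0
  0 1 0 0
  0 0 0 0
  0 0 3 2
After step 3: ants at (1,3),(4,3)
  0 0 0 0
  0 0 0 1
  0 0 0 0
  0 0 0 0
  0 0 2 3
After step 4: ants at (0,3),(4,2)
  0 0 0 1
  0 0 0 0
  0 0 0 0
  0 0 0 0
  0 0 3 2
After step 5: ants at (1,3),(4,3)
  0 0 0 0
  0 0 0 1
  0 0 0 0
  0 0 0 0
  0 0 2 3
After step 6: ants at (0,3),(4,2)
  0 0 0 1
  0 0 0 0
  0 0 0 0
  0 0 0 0
  0 0 3 2

0 0 0 1
0 0 0 0
0 0 0 0
0 0 0 0
0 0 3 2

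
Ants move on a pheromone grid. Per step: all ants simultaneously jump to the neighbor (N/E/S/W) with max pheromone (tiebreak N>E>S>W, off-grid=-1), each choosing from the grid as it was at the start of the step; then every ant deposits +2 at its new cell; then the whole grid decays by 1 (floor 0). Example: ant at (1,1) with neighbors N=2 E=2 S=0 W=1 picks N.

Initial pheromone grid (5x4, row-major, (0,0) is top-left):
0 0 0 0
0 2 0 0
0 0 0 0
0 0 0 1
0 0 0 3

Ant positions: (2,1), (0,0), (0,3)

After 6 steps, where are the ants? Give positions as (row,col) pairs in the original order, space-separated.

Step 1: ant0:(2,1)->N->(1,1) | ant1:(0,0)->E->(0,1) | ant2:(0,3)->S->(1,3)
  grid max=3 at (1,1)
Step 2: ant0:(1,1)->N->(0,1) | ant1:(0,1)->S->(1,1) | ant2:(1,3)->N->(0,3)
  grid max=4 at (1,1)
Step 3: ant0:(0,1)->S->(1,1) | ant1:(1,1)->N->(0,1) | ant2:(0,3)->S->(1,3)
  grid max=5 at (1,1)
Step 4: ant0:(1,1)->N->(0,1) | ant1:(0,1)->S->(1,1) | ant2:(1,3)->N->(0,3)
  grid max=6 at (1,1)
Step 5: ant0:(0,1)->S->(1,1) | ant1:(1,1)->N->(0,1) | ant2:(0,3)->S->(1,3)
  grid max=7 at (1,1)
Step 6: ant0:(1,1)->N->(0,1) | ant1:(0,1)->S->(1,1) | ant2:(1,3)->N->(0,3)
  grid max=8 at (1,1)

(0,1) (1,1) (0,3)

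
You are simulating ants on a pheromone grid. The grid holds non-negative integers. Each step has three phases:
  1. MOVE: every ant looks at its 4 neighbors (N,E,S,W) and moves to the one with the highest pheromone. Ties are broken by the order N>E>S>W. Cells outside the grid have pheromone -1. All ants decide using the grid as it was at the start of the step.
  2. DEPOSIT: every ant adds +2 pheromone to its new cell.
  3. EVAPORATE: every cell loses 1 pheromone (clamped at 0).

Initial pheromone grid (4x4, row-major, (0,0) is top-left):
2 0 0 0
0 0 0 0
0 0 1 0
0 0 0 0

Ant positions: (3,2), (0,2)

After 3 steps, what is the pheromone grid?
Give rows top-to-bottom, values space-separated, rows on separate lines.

After step 1: ants at (2,2),(0,3)
  1 0 0 1
  0 0 0 0
  0 0 2 0
  0 0 0 0
After step 2: ants at (1,2),(1,3)
  0 0 0 0
  0 0 1 1
  0 0 1 0
  0 0 0 0
After step 3: ants at (1,3),(1,2)
  0 0 0 0
  0 0 2 2
  0 0 0 0
  0 0 0 0

0 0 0 0
0 0 2 2
0 0 0 0
0 0 0 0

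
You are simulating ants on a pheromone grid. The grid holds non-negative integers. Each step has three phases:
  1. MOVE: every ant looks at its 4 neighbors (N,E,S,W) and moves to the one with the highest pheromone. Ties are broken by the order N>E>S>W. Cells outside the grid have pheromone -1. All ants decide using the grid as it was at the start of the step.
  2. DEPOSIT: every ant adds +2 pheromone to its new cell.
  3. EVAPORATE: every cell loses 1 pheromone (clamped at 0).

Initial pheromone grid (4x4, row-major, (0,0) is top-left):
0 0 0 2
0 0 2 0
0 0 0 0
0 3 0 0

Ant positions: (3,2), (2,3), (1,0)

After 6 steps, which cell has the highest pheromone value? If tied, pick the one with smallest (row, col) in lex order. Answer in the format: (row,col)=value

Answer: (0,3)=6

Derivation:
Step 1: ant0:(3,2)->W->(3,1) | ant1:(2,3)->N->(1,3) | ant2:(1,0)->N->(0,0)
  grid max=4 at (3,1)
Step 2: ant0:(3,1)->N->(2,1) | ant1:(1,3)->N->(0,3) | ant2:(0,0)->E->(0,1)
  grid max=3 at (3,1)
Step 3: ant0:(2,1)->S->(3,1) | ant1:(0,3)->S->(1,3) | ant2:(0,1)->E->(0,2)
  grid max=4 at (3,1)
Step 4: ant0:(3,1)->N->(2,1) | ant1:(1,3)->N->(0,3) | ant2:(0,2)->E->(0,3)
  grid max=4 at (0,3)
Step 5: ant0:(2,1)->S->(3,1) | ant1:(0,3)->S->(1,3) | ant2:(0,3)->S->(1,3)
  grid max=4 at (3,1)
Step 6: ant0:(3,1)->N->(2,1) | ant1:(1,3)->N->(0,3) | ant2:(1,3)->N->(0,3)
  grid max=6 at (0,3)
Final grid:
  0 0 0 6
  0 0 0 2
  0 1 0 0
  0 3 0 0
Max pheromone 6 at (0,3)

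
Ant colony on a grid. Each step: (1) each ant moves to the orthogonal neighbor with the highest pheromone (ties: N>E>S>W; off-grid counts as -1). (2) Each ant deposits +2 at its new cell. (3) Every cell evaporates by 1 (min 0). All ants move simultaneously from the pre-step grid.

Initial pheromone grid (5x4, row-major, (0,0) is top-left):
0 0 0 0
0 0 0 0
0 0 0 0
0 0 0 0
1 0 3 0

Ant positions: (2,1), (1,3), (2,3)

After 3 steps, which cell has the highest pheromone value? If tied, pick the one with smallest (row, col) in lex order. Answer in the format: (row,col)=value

Step 1: ant0:(2,1)->N->(1,1) | ant1:(1,3)->N->(0,3) | ant2:(2,3)->N->(1,3)
  grid max=2 at (4,2)
Step 2: ant0:(1,1)->N->(0,1) | ant1:(0,3)->S->(1,3) | ant2:(1,3)->N->(0,3)
  grid max=2 at (0,3)
Step 3: ant0:(0,1)->E->(0,2) | ant1:(1,3)->N->(0,3) | ant2:(0,3)->S->(1,3)
  grid max=3 at (0,3)
Final grid:
  0 0 1 3
  0 0 0 3
  0 0 0 0
  0 0 0 0
  0 0 0 0
Max pheromone 3 at (0,3)

Answer: (0,3)=3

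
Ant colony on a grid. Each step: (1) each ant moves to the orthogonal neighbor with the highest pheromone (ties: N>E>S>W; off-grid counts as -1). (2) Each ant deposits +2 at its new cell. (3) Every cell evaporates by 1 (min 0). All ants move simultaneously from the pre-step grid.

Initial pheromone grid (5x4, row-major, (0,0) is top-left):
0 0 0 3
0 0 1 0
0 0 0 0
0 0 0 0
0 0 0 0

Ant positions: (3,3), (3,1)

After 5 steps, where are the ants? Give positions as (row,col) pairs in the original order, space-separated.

Step 1: ant0:(3,3)->N->(2,3) | ant1:(3,1)->N->(2,1)
  grid max=2 at (0,3)
Step 2: ant0:(2,3)->N->(1,3) | ant1:(2,1)->N->(1,1)
  grid max=1 at (0,3)
Step 3: ant0:(1,3)->N->(0,3) | ant1:(1,1)->N->(0,1)
  grid max=2 at (0,3)
Step 4: ant0:(0,3)->S->(1,3) | ant1:(0,1)->E->(0,2)
  grid max=1 at (0,2)
Step 5: ant0:(1,3)->N->(0,3) | ant1:(0,2)->E->(0,3)
  grid max=4 at (0,3)

(0,3) (0,3)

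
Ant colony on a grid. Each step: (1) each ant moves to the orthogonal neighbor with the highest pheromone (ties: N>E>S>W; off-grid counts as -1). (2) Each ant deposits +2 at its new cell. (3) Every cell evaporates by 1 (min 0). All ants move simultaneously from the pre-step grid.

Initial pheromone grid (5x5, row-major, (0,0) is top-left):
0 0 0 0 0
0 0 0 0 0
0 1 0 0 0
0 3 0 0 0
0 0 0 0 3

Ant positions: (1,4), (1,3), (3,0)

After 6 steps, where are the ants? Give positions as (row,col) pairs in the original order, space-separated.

Step 1: ant0:(1,4)->N->(0,4) | ant1:(1,3)->N->(0,3) | ant2:(3,0)->E->(3,1)
  grid max=4 at (3,1)
Step 2: ant0:(0,4)->W->(0,3) | ant1:(0,3)->E->(0,4) | ant2:(3,1)->N->(2,1)
  grid max=3 at (3,1)
Step 3: ant0:(0,3)->E->(0,4) | ant1:(0,4)->W->(0,3) | ant2:(2,1)->S->(3,1)
  grid max=4 at (3,1)
Step 4: ant0:(0,4)->W->(0,3) | ant1:(0,3)->E->(0,4) | ant2:(3,1)->N->(2,1)
  grid max=4 at (0,3)
Step 5: ant0:(0,3)->E->(0,4) | ant1:(0,4)->W->(0,3) | ant2:(2,1)->S->(3,1)
  grid max=5 at (0,3)
Step 6: ant0:(0,4)->W->(0,3) | ant1:(0,3)->E->(0,4) | ant2:(3,1)->N->(2,1)
  grid max=6 at (0,3)

(0,3) (0,4) (2,1)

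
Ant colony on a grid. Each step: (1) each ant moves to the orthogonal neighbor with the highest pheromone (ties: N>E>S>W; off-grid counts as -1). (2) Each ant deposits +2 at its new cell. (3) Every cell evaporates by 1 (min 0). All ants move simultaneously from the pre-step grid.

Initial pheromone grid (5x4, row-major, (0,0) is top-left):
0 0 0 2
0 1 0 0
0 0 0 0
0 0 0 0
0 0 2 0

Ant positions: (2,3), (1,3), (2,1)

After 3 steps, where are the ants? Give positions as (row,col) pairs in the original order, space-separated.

Step 1: ant0:(2,3)->N->(1,3) | ant1:(1,3)->N->(0,3) | ant2:(2,1)->N->(1,1)
  grid max=3 at (0,3)
Step 2: ant0:(1,3)->N->(0,3) | ant1:(0,3)->S->(1,3) | ant2:(1,1)->N->(0,1)
  grid max=4 at (0,3)
Step 3: ant0:(0,3)->S->(1,3) | ant1:(1,3)->N->(0,3) | ant2:(0,1)->S->(1,1)
  grid max=5 at (0,3)

(1,3) (0,3) (1,1)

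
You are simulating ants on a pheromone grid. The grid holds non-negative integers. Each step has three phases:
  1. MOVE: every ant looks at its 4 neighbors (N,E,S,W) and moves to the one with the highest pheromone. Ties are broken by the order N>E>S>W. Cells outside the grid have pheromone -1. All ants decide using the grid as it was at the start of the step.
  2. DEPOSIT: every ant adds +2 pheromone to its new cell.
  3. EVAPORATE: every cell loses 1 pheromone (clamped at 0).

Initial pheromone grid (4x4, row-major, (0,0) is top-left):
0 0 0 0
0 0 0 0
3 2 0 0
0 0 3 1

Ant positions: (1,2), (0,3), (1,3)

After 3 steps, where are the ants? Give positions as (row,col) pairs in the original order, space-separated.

Step 1: ant0:(1,2)->N->(0,2) | ant1:(0,3)->S->(1,3) | ant2:(1,3)->N->(0,3)
  grid max=2 at (2,0)
Step 2: ant0:(0,2)->E->(0,3) | ant1:(1,3)->N->(0,3) | ant2:(0,3)->S->(1,3)
  grid max=4 at (0,3)
Step 3: ant0:(0,3)->S->(1,3) | ant1:(0,3)->S->(1,3) | ant2:(1,3)->N->(0,3)
  grid max=5 at (0,3)

(1,3) (1,3) (0,3)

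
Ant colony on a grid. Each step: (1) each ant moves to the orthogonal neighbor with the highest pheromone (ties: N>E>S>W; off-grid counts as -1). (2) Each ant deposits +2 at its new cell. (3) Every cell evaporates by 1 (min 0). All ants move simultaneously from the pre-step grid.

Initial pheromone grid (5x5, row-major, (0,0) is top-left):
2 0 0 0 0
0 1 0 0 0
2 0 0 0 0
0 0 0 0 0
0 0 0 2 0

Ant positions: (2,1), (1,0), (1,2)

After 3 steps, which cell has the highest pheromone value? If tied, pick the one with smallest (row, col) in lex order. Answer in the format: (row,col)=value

Answer: (0,0)=7

Derivation:
Step 1: ant0:(2,1)->W->(2,0) | ant1:(1,0)->N->(0,0) | ant2:(1,2)->W->(1,1)
  grid max=3 at (0,0)
Step 2: ant0:(2,0)->N->(1,0) | ant1:(0,0)->E->(0,1) | ant2:(1,1)->N->(0,1)
  grid max=3 at (0,1)
Step 3: ant0:(1,0)->N->(0,0) | ant1:(0,1)->W->(0,0) | ant2:(0,1)->W->(0,0)
  grid max=7 at (0,0)
Final grid:
  7 2 0 0 0
  0 0 0 0 0
  1 0 0 0 0
  0 0 0 0 0
  0 0 0 0 0
Max pheromone 7 at (0,0)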